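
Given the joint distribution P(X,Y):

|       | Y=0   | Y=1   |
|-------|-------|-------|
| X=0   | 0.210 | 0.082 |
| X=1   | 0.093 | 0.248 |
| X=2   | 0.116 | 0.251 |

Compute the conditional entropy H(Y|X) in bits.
0.8687 bits

H(Y|X) = H(X,Y) - H(X)

H(X,Y) = -Σ_{x,y} P(x,y) log₂ P(x,y). Per-cell terms -P(x,y)·log₂P(x,y):
  X=0: 0.47282, 0.29588
  X=1: 0.31868, 0.49887
  X=2: 0.36051, 0.50055
Sum of the 6 terms: H(X,Y) = 2.4473 bits

Marginal of X (row sums):
  P(X=0) = 0.210 + 0.082 = 0.292
  P(X=1) = 0.093 + 0.248 = 0.341
  P(X=2) = 0.116 + 0.251 = 0.367
H(X) = -[0.292·log₂(0.292) + 0.341·log₂(0.341) + 0.367·log₂(0.367)]
  = 0.51858 + 0.52929 + 0.53074 = 1.5786 bits

H(Y|X) = H(X,Y) - H(X) = 2.4473 - 1.5786 = 0.8687 bits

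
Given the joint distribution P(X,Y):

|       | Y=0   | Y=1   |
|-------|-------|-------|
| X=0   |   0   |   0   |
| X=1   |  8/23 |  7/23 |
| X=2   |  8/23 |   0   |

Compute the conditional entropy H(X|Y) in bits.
0.6957 bits

H(X|Y) = H(X,Y) - H(Y)

H(X,Y) = -Σ_{x,y} P(x,y) log₂ P(x,y). Per-cell terms -P(x,y)·log₂P(x,y):
  X=0: 0.00000, 0.00000
  X=1: 0.52993, 0.52232
  X=2: 0.52993, 0.00000
  (cells with P = 0 contribute 0)
Sum of the 6 terms: H(X,Y) = 1.5822 bits

Marginal of Y (column sums):
  P(Y=0) = 0 + 8/23 + 8/23 = 16/23
  P(Y=1) = 0 + 7/23 + 0 = 7/23
H(Y) = -[(16/23)·log₂(16/23) + (7/23)·log₂(7/23)]
  = 0.36422 + 0.52232 = 0.8865 bits

H(X|Y) = H(X,Y) - H(Y) = 1.5822 - 0.8865 = 0.6957 bits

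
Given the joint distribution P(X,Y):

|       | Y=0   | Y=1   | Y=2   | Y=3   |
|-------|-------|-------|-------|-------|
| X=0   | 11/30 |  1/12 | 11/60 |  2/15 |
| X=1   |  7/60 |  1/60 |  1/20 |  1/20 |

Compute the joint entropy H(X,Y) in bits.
2.5580 bits

H(X,Y) = -Σ_{x,y} P(x,y) log₂ P(x,y). Per-cell terms -P(x,y)·log₂P(x,y):
  X=0: 0.53073, 0.29875, 0.44870, 0.38759
  X=1: 0.36161, 0.09845, 0.21610, 0.21610
Sum of the 8 terms: H(X,Y) = 2.5580 bits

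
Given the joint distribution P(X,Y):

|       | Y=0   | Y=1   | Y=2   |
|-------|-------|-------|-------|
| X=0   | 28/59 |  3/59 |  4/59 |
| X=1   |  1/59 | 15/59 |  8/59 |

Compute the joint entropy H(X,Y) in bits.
1.9849 bits

H(X,Y) = -Σ_{x,y} P(x,y) log₂ P(x,y). Per-cell terms -P(x,y)·log₂P(x,y):
  X=0: 0.5103, 0.2185, 0.2632
  X=1: 0.0997, 0.5023, 0.3909
Sum of the 6 terms: H(X,Y) = 1.9849 bits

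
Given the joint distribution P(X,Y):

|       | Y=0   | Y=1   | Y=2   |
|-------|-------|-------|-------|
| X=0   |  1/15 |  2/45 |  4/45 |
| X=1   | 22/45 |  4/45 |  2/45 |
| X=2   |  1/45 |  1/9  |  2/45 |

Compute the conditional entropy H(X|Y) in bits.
1.0621 bits

H(X|Y) = H(X,Y) - H(Y)

H(X,Y) = -Σ_{x,y} P(x,y) log₂ P(x,y). Per-cell terms -P(x,y)·log₂P(x,y):
  X=0: 0.260459, 0.199638, 0.310387
  X=1: 0.504739, 0.310387, 0.199638
  X=2: 0.122041, 0.352214, 0.199638
Sum of the 9 terms: H(X,Y) = 2.45914 bits

Marginal of Y (column sums):
  P(Y=0) = 1/15 + 22/45 + 1/45 = 26/45
  P(Y=1) = 2/45 + 4/45 + 1/9 = 11/45
  P(Y=2) = 4/45 + 2/45 + 2/45 = 8/45
H(Y) = -[(26/45)·log₂(26/45) + (11/45)·log₂(11/45) + (8/45)·log₂(8/45)]
  = 0.457261 + 0.496814 + 0.442996 = 1.39707 bits

H(X|Y) = H(X,Y) - H(Y) = 2.45914 - 1.39707 = 1.0621 bits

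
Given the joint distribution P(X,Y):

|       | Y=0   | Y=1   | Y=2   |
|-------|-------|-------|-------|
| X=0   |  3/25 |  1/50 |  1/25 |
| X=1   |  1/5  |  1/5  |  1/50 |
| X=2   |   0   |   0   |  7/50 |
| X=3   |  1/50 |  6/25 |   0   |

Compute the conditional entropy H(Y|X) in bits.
0.8381 bits

H(Y|X) = H(X,Y) - H(X)

H(X,Y) = -Σ_{x,y} P(x,y) log₂ P(x,y). Per-cell terms -P(x,y)·log₂P(x,y):
  X=0: 0.36707, 0.11288, 0.18575
  X=1: 0.46439, 0.46439, 0.11288
  X=2: 0.00000, 0.00000, 0.39711
  X=3: 0.11288, 0.49413, 0.00000
  (cells with P = 0 contribute 0)
Sum of the 12 terms: H(X,Y) = 2.7115 bits

Marginal of X (row sums):
  P(X=0) = 3/25 + 1/50 + 1/25 = 9/50
  P(X=1) = 1/5 + 1/5 + 1/50 = 21/50
  P(X=2) = 0 + 0 + 7/50 = 7/50
  P(X=3) = 1/50 + 6/25 + 0 = 13/50
H(X) = -[(9/50)·log₂(9/50) + (21/50)·log₂(21/50) + (7/50)·log₂(7/50) + (13/50)·log₂(13/50)]
  = 0.44531 + 0.52565 + 0.39711 + 0.50529 = 1.8734 bits

H(Y|X) = H(X,Y) - H(X) = 2.7115 - 1.8734 = 0.8381 bits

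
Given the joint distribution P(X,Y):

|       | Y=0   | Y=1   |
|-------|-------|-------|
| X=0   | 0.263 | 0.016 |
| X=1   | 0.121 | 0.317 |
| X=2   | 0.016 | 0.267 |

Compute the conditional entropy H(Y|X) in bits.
0.5496 bits

H(Y|X) = H(X,Y) - H(X)

H(X,Y) = -Σ_{x,y} P(x,y) log₂ P(x,y). Per-cell terms -P(x,y)·log₂P(x,y):
  X=0: 0.50677, 0.09545
  X=1: 0.36868, 0.52541
  X=2: 0.09545, 0.50866
Sum of the 6 terms: H(X,Y) = 2.10042 bits

Marginal of X (row sums):
  P(X=0) = 0.263 + 0.016 = 0.279
  P(X=1) = 0.121 + 0.317 = 0.438
  P(X=2) = 0.016 + 0.267 = 0.283
H(X) = -[0.279·log₂(0.279) + 0.438·log₂(0.438) + 0.283·log₂(0.283)]
  = 0.51382 + 0.52166 + 0.51538 = 1.55086 bits

H(Y|X) = H(X,Y) - H(X) = 2.10042 - 1.55086 = 0.5496 bits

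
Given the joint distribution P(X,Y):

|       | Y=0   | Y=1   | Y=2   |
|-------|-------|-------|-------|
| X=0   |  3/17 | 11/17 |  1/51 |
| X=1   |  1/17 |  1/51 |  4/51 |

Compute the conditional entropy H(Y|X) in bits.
0.9722 bits

H(Y|X) = H(X,Y) - H(X)

H(X,Y) = -Σ_{x,y} P(x,y) log₂ P(x,y). Per-cell terms -P(x,y)·log₂P(x,y):
  X=0: 0.441618, 0.406373, 0.111224
  X=1: 0.240439, 0.111224, 0.288033
Sum of the 6 terms: H(X,Y) = 1.59891 bits

Marginal of X (row sums):
  P(X=0) = 3/17 + 11/17 + 1/51 = 43/51
  P(X=1) = 1/17 + 1/51 + 4/51 = 8/51
H(X) = -[(43/51)·log₂(43/51) + (8/51)·log₂(8/51)]
  = 0.207547 + 0.419204 = 0.62675 bits

H(Y|X) = H(X,Y) - H(X) = 1.59891 - 0.62675 = 0.9722 bits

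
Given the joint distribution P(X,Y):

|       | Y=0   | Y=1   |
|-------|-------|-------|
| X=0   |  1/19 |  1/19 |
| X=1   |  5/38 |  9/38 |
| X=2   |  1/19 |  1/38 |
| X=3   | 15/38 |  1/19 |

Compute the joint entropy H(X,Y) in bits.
2.4389 bits

H(X,Y) = -Σ_{x,y} P(x,y) log₂ P(x,y). Per-cell terms -P(x,y)·log₂P(x,y):
  X=0: 0.22358, 0.22358
  X=1: 0.38500, 0.49216
  X=2: 0.22358, 0.13810
  X=3: 0.52936, 0.22358
Sum of the 8 terms: H(X,Y) = 2.4389 bits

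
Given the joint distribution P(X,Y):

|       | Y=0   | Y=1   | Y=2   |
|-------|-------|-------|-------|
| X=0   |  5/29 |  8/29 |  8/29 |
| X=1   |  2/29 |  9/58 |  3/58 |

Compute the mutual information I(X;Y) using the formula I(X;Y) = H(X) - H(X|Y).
0.0289 bits

I(X;Y) = H(X) - H(X|Y)

Marginal of X (row sums):
  P(X=0) = 5/29 + 8/29 + 8/29 = 21/29
  P(X=1) = 2/29 + 9/58 + 3/58 = 8/29
H(X) = -[(21/29)·log₂(21/29) + (8/29)·log₂(8/29)]
  = 0.33720466 + 0.51254648 = 0.8497511 bits

Marginal of Y (column sums):
  P(Y=0) = 5/29 + 2/29 = 7/29
  P(Y=1) = 8/29 + 9/58 = 25/58
  P(Y=2) = 8/29 + 3/58 = 19/58
H(X|Y) = Σ_y P(y)·H(X|Y=y):
  Y=0: P(Y=0) = 7/29, P(X|Y=0) = (5/7, 2/7) → H(X|Y=0) = 0.86312057
  Y=1: P(Y=1) = 25/58, P(X|Y=1) = (16/25, 9/25) → H(X|Y=1) = 0.94268319
  Y=2: P(Y=2) = 19/58, P(X|Y=2) = (16/19, 3/19) → H(X|Y=2) = 0.62924922
H(X|Y) = (7/29)·0.86312057 + (25/58)·0.94268319 + (19/58)·0.62924922 = 0.8208018 bits

I(X;Y) = H(X) - H(X|Y) = 0.8497511 - 0.8208018 = 0.0289 bits

Cross-check via I(X;Y) = H(X) + H(Y) - H(X,Y): computing H(Y) from the column sums and H(X,Y) from the 6 cells in the same way gives H(Y) = 1.5457397 bits and H(X,Y) = 2.3665415 bits, so
I(X;Y) = 0.8497511 + 1.5457397 - 2.3665415 = 0.0289 bits ✓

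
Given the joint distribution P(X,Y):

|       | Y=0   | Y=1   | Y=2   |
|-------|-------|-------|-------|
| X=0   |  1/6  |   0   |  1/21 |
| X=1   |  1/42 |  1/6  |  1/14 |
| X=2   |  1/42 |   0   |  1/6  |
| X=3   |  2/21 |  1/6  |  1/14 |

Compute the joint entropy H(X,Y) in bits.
3.0562 bits

H(X,Y) = -Σ_{x,y} P(x,y) log₂ P(x,y). Per-cell terms -P(x,y)·log₂P(x,y):
  X=0: 0.43083, 0.00000, 0.20916
  X=1: 0.12839, 0.43083, 0.27195
  X=2: 0.12839, 0.00000, 0.43083
  X=3: 0.32308, 0.43083, 0.27195
  (cells with P = 0 contribute 0)
Sum of the 12 terms: H(X,Y) = 3.0562 bits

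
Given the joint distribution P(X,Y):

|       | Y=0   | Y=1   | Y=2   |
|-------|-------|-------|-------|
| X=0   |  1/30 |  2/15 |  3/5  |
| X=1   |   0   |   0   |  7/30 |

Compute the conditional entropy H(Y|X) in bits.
0.6994 bits

H(Y|X) = H(X,Y) - H(X)

H(X,Y) = -Σ_{x,y} P(x,y) log₂ P(x,y). Per-cell terms -P(x,y)·log₂P(x,y):
  X=0: 0.16356, 0.38759, 0.44218
  X=1: 0.00000, 0.00000, 0.48989
  (cells with P = 0 contribute 0)
Sum of the 6 terms: H(X,Y) = 1.4832 bits

Marginal of X (row sums):
  P(X=0) = 1/30 + 2/15 + 3/5 = 23/30
  P(X=1) = 0 + 0 + 7/30 = 7/30
H(X) = -[(23/30)·log₂(23/30) + (7/30)·log₂(7/30)]
  = 0.29389 + 0.48989 = 0.7838 bits

H(Y|X) = H(X,Y) - H(X) = 1.4832 - 0.7838 = 0.6994 bits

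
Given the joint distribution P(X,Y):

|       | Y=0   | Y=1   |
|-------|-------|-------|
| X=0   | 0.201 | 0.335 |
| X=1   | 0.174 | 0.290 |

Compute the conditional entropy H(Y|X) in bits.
0.9544 bits

H(Y|X) = H(X,Y) - H(X)

H(X,Y) = -Σ_{x,y} P(x,y) log₂ P(x,y). Per-cell terms -P(x,y)·log₂P(x,y):
  X=0: 0.46526, 0.52855
  X=1: 0.43897, 0.51790
Sum of the 4 terms: H(X,Y) = 1.9507 bits

Marginal of X (row sums):
  P(X=0) = 0.201 + 0.335 = 0.536
  P(X=1) = 0.174 + 0.290 = 0.464
H(X) = -[0.536·log₂(0.536) + 0.464·log₂(0.464)]
  = 0.48224 + 0.51402 = 0.9963 bits

H(Y|X) = H(X,Y) - H(X) = 1.9507 - 0.9963 = 0.9544 bits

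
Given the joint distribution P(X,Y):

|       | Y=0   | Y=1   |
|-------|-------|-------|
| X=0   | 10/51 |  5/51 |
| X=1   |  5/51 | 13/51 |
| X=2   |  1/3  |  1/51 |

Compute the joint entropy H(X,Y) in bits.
2.2600 bits

H(X,Y) = -Σ_{x,y} P(x,y) log₂ P(x,y). Per-cell terms -P(x,y)·log₂P(x,y):
  X=0: 0.46088, 0.32848
  X=1: 0.32848, 0.50266
  X=2: 0.52832, 0.11122
Sum of the 6 terms: H(X,Y) = 2.2600 bits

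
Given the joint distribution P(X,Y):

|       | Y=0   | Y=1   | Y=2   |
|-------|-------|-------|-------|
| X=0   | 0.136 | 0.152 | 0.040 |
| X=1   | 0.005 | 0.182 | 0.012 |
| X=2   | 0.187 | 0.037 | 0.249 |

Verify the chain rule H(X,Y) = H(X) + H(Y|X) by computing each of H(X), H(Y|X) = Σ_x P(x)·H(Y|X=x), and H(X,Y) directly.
H(X) = 1.5019 bits, H(Y|X) = 1.1783 bits, H(X,Y) = 2.6802 bits

Marginal of X (row sums):
  P(X=0) = 0.136 + 0.152 + 0.040 = 0.328
  P(X=1) = 0.005 + 0.182 + 0.012 = 0.199
  P(X=2) = 0.187 + 0.037 + 0.249 = 0.473
H(X) = -[0.328·log₂(0.328) + 0.199·log₂(0.199) + 0.473·log₂(0.473)]
  = 0.52750 + 0.46350 + 0.51088 = 1.5019 bits

H(Y|X) = Σ_x P(x)·H(Y|X=x):
  X=0: P(X=0) = 0.328, P(Y|X=0) = (17/41, 19/41, 5/41) → H(Y|X=0) = 1.41104
  X=1: P(X=1) = 0.199, P(Y|X=1) = (5/199, 182/199, 12/199) → H(Y|X=1) = 0.49568
  X=2: P(X=2) = 0.473, P(Y|X=2) = (17/43, 37/473, 249/473) → H(Y|X=2) = 1.30418
H(Y|X) = 0.328·1.41104 + 0.199·0.49568 + 0.473·1.30418 = 1.1783 bits

H(X,Y) = -Σ_{x,y} P(x,y) log₂ P(x,y). Per-cell terms -P(x,y)·log₂P(x,y):
  X=0: 0.39145, 0.41311, 0.18575
  X=1: 0.03822, 0.44735, 0.07657
  X=2: 0.45233, 0.17598, 0.49944
Sum of the 9 terms: H(X,Y) = 2.6802 bits

Chain rule check:
  H(X) + H(Y|X) = 1.5019 + 1.1783 = 2.6802 bits
  H(X,Y) = 2.6802 bits
✓ Chain rule verified.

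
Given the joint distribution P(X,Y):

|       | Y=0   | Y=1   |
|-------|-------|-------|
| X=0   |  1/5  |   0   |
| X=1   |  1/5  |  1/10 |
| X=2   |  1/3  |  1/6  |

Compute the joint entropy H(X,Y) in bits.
2.2201 bits

H(X,Y) = -Σ_{x,y} P(x,y) log₂ P(x,y). Per-cell terms -P(x,y)·log₂P(x,y):
  X=0: 0.4644, 0.0000
  X=1: 0.4644, 0.3322
  X=2: 0.5283, 0.4308
  (cells with P = 0 contribute 0)
Sum of the 6 terms: H(X,Y) = 2.2201 bits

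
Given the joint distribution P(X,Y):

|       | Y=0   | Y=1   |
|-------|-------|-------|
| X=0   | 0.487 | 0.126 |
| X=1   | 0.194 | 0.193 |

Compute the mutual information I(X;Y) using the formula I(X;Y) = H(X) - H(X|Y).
0.0670 bits

I(X;Y) = H(X) - H(X|Y)

Marginal of X (row sums):
  P(X=0) = 0.487 + 0.126 = 0.613
  P(X=1) = 0.194 + 0.193 = 0.387
H(X) = -[0.613·log₂(0.613) + 0.387·log₂(0.387)]
  = 0.4328 + 0.5300 = 0.9628 bits

Marginal of Y (column sums):
  P(Y=0) = 0.487 + 0.194 = 0.681
  P(Y=1) = 0.126 + 0.193 = 0.319
H(X|Y) = Σ_y P(y)·H(X|Y=y):
  Y=0: P(Y=0) = 0.681, P(X|Y=0) = (487/681, 194/681) → H(X|Y=0) = 0.8620
  Y=1: P(Y=1) = 0.319, P(X|Y=1) = (126/319, 193/319) → H(X|Y=1) = 0.9679
H(X|Y) = 0.681·0.8620 + 0.319·0.9679 = 0.8958 bits

I(X;Y) = H(X) - H(X|Y) = 0.9628 - 0.8958 = 0.0670 bits

Cross-check via I(X;Y) = H(X) + H(Y) - H(X,Y): computing H(Y) from the column sums and H(X,Y) from the 4 cells in the same way gives H(Y) = 0.9033 bits and H(X,Y) = 1.7991 bits, so
I(X;Y) = 0.9628 + 0.9033 - 1.7991 = 0.0670 bits ✓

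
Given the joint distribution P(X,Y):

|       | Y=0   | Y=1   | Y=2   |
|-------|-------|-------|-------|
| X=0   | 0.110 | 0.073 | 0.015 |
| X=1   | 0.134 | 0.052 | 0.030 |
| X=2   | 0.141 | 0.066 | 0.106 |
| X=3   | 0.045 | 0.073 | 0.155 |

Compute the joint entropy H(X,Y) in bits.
3.3733 bits

H(X,Y) = -Σ_{x,y} P(x,y) log₂ P(x,y). Per-cell terms -P(x,y)·log₂P(x,y):
  X=0: 0.3503, 0.2756, 0.0909
  X=1: 0.3886, 0.2218, 0.1518
  X=2: 0.3985, 0.2588, 0.3432
  X=3: 0.2013, 0.2756, 0.4169
Sum of the 12 terms: H(X,Y) = 3.3733 bits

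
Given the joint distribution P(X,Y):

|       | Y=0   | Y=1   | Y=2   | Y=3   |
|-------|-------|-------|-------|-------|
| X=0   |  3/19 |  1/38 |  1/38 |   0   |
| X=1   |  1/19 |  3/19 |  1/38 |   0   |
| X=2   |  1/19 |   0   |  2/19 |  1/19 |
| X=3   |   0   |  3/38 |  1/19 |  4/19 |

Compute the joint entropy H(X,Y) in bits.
3.2539 bits

H(X,Y) = -Σ_{x,y} P(x,y) log₂ P(x,y). Per-cell terms -P(x,y)·log₂P(x,y):
  X=0: 0.42047, 0.13810, 0.13810, 0.00000
  X=1: 0.22358, 0.42047, 0.13810, 0.00000
  X=2: 0.22358, 0.00000, 0.34189, 0.22358
  X=3: 0.00000, 0.28918, 0.22358, 0.47325
  (cells with P = 0 contribute 0)
Sum of the 16 terms: H(X,Y) = 3.2539 bits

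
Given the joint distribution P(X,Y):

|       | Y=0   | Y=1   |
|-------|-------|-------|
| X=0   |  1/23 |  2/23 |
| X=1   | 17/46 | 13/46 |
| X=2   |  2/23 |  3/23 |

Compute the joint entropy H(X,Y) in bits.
2.2387 bits

H(X,Y) = -Σ_{x,y} P(x,y) log₂ P(x,y). Per-cell terms -P(x,y)·log₂P(x,y):
  X=0: 0.1967, 0.3064
  X=1: 0.5307, 0.5152
  X=2: 0.3064, 0.3833
Sum of the 6 terms: H(X,Y) = 2.2387 bits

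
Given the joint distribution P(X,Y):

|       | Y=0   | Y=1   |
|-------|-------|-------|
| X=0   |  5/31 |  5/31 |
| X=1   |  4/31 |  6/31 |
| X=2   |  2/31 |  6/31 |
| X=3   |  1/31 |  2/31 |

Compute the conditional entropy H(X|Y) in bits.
1.8546 bits

H(X|Y) = H(X,Y) - H(Y)

H(X,Y) = -Σ_{x,y} P(x,y) log₂ P(x,y). Per-cell terms -P(x,y)·log₂P(x,y):
  X=0: 0.42456, 0.42456
  X=1: 0.38119, 0.45856
  X=2: 0.25511, 0.45856
  X=3: 0.15981, 0.25511
Sum of the 8 terms: H(X,Y) = 2.8175 bits

Marginal of Y (column sums):
  P(Y=0) = 5/31 + 4/31 + 2/31 + 1/31 = 12/31
  P(Y=1) = 5/31 + 6/31 + 6/31 + 2/31 = 19/31
H(Y) = -[(12/31)·log₂(12/31) + (19/31)·log₂(19/31)]
  = 0.53003 + 0.43287 = 0.9629 bits

H(X|Y) = H(X,Y) - H(Y) = 2.8175 - 0.9629 = 1.8546 bits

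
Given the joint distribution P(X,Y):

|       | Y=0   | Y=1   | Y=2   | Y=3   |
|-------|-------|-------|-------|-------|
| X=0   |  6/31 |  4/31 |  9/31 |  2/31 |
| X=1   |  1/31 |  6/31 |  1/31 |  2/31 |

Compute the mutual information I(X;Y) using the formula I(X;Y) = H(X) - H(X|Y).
0.1800 bits

I(X;Y) = H(X) - H(X|Y)

Marginal of X (row sums):
  P(X=0) = 6/31 + 4/31 + 9/31 + 2/31 = 21/31
  P(X=1) = 1/31 + 6/31 + 1/31 + 2/31 = 10/31
H(X) = -[(21/31)·log₂(21/31) + (10/31)·log₂(10/31)]
  = 0.380628 + 0.526538 = 0.90717 bits

Marginal of Y (column sums):
  P(Y=0) = 6/31 + 1/31 = 7/31
  P(Y=1) = 4/31 + 6/31 = 10/31
  P(Y=2) = 9/31 + 1/31 = 10/31
  P(Y=3) = 2/31 + 2/31 = 4/31
H(X|Y) = Σ_y P(y)·H(X|Y=y):
  Y=0: P(Y=0) = 7/31, P(X|Y=0) = (6/7, 1/7) → H(X|Y=0) = 0.591673
  Y=1: P(Y=1) = 10/31, P(X|Y=1) = (2/5, 3/5) → H(X|Y=1) = 0.970951
  Y=2: P(Y=2) = 10/31, P(X|Y=2) = (9/10, 1/10) → H(X|Y=2) = 0.468996
  Y=3: P(Y=3) = 4/31, P(X|Y=3) = (1/2, 1/2) → H(X|Y=3) = 1.000000
H(X|Y) = (7/31)·0.591673 + (10/31)·0.970951 + (10/31)·0.468996 + (4/31)·1.000000 = 0.72713 bits

I(X;Y) = H(X) - H(X|Y) = 0.90717 - 0.72713 = 0.1800 bits

Cross-check via I(X;Y) = H(X) + H(Y) - H(X,Y): computing H(Y) from the column sums and H(X,Y) from the 8 cells in the same way gives H(Y) = 1.91903 bits and H(X,Y) = 2.64617 bits, so
I(X;Y) = 0.90717 + 1.91903 - 2.64617 = 0.1800 bits ✓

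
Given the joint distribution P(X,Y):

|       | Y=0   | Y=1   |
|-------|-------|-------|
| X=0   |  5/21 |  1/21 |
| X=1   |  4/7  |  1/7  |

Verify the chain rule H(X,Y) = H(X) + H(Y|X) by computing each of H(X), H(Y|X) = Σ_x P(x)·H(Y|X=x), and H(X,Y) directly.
H(X) = 0.8631 bits, H(Y|X) = 0.7014 bits, H(X,Y) = 1.5645 bits

Marginal of X (row sums):
  P(X=0) = 5/21 + 1/21 = 2/7
  P(X=1) = 4/7 + 1/7 = 5/7
H(X) = -[(2/7)·log₂(2/7) + (5/7)·log₂(5/7)]
  = 0.5164 + 0.3467 = 0.8631 bits

H(Y|X) = Σ_x P(x)·H(Y|X=x):
  X=0: P(X=0) = 2/7, P(Y|X=0) = (5/6, 1/6) → H(Y|X=0) = 0.6500
  X=1: P(X=1) = 5/7, P(Y|X=1) = (4/5, 1/5) → H(Y|X=1) = 0.7219
H(Y|X) = (2/7)·0.6500 + (5/7)·0.7219 = 0.7014 bits

H(X,Y) = -Σ_{x,y} P(x,y) log₂ P(x,y). Per-cell terms -P(x,y)·log₂P(x,y):
  X=0: 0.4929, 0.2092
  X=1: 0.4613, 0.4011
Sum of the 4 terms: H(X,Y) = 1.5645 bits

Chain rule check:
  H(X) + H(Y|X) = 0.8631 + 0.7014 = 1.5645 bits
  H(X,Y) = 1.5645 bits
✓ Chain rule verified.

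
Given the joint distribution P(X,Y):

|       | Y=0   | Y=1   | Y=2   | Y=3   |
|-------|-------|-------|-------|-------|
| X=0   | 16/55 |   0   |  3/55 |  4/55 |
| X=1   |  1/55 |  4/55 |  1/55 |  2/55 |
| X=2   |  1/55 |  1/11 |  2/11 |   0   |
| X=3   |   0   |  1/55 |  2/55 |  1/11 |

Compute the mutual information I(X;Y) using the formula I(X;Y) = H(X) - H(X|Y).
0.6690 bits

I(X;Y) = H(X) - H(X|Y)

Marginal of X (row sums):
  P(X=0) = 16/55 + 0 + 3/55 + 4/55 = 23/55
  P(X=1) = 1/55 + 4/55 + 1/55 + 2/55 = 8/55
  P(X=2) = 1/55 + 1/11 + 2/11 + 0 = 16/55
  P(X=3) = 0 + 1/55 + 2/55 + 1/11 = 8/55
H(X) = -[(23/55)·log₂(23/55) + (8/55)·log₂(8/55) + (16/55)·log₂(16/55) + (8/55)·log₂(8/55)]
  = 0.52599 + 0.40456 + 0.51821 + 0.40456 = 1.85332 bits

Marginal of Y (column sums):
  P(Y=0) = 16/55 + 1/55 + 1/55 + 0 = 18/55
  P(Y=1) = 0 + 4/55 + 1/11 + 1/55 = 2/11
  P(Y=2) = 3/55 + 1/55 + 2/11 + 2/55 = 16/55
  P(Y=3) = 4/55 + 2/55 + 0 + 1/11 = 1/5
H(X|Y) = Σ_y P(y)·H(X|Y=y):
  Y=0: P(Y=0) = 18/55, P(X|Y=0) = (8/9, 1/18, 1/18, 0) → H(X|Y=0) = 0.61437
  Y=1: P(Y=1) = 2/11, P(X|Y=1) = (0, 2/5, 1/2, 1/10) → H(X|Y=1) = 1.36096
  Y=2: P(Y=2) = 16/55, P(X|Y=2) = (3/16, 1/16, 5/8, 1/8) → H(X|Y=2) = 1.50161
  Y=3: P(Y=3) = 1/5, P(X|Y=3) = (4/11, 2/11, 0, 5/11) → H(X|Y=3) = 1.49492
H(X|Y) = (18/55)·0.61437 + (2/11)·1.36096 + (16/55)·1.50161 + (1/5)·1.49492 = 1.18433 bits

I(X;Y) = H(X) - H(X|Y) = 1.85332 - 1.18433 = 0.6690 bits

Cross-check via I(X;Y) = H(X) + H(Y) - H(X,Y): computing H(Y) from the column sums and H(X,Y) from the 16 cells in the same way gives H(Y) = 1.95715 bits and H(X,Y) = 3.14148 bits, so
I(X;Y) = 1.85332 + 1.95715 - 3.14148 = 0.6690 bits ✓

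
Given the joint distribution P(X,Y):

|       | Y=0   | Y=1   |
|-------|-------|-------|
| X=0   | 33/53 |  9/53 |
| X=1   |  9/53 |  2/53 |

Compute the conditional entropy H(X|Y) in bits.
0.7360 bits

H(X|Y) = H(X,Y) - H(Y)

H(X,Y) = -Σ_{x,y} P(x,y) log₂ P(x,y). Per-cell terms -P(x,y)·log₂P(x,y):
  X=0: 0.42559, 0.43438
  X=1: 0.43438, 0.17841
Sum of the 4 terms: H(X,Y) = 1.4728 bits

Marginal of Y (column sums):
  P(Y=0) = 33/53 + 9/53 = 42/53
  P(Y=1) = 9/53 + 2/53 = 11/53
H(Y) = -[(42/53)·log₂(42/53) + (11/53)·log₂(11/53)]
  = 0.26595 + 0.47082 = 0.7368 bits

H(X|Y) = H(X,Y) - H(Y) = 1.4728 - 0.7368 = 0.7360 bits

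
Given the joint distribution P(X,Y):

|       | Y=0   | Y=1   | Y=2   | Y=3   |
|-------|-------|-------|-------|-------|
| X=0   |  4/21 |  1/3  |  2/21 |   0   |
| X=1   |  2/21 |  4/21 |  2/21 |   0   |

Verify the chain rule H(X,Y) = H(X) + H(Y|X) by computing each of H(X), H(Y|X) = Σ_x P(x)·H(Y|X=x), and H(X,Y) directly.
H(X) = 0.9587 bits, H(Y|X) = 1.4502 bits, H(X,Y) = 2.4089 bits

Marginal of X (row sums):
  P(X=0) = 4/21 + 1/3 + 2/21 + 0 = 13/21
  P(X=1) = 2/21 + 4/21 + 2/21 + 0 = 8/21
H(X) = -[(13/21)·log₂(13/21) + (8/21)·log₂(8/21)]
  = 0.42831 + 0.53041 = 0.9587 bits

H(Y|X) = Σ_x P(x)·H(Y|X=x):
  X=0: P(X=0) = 13/21, P(Y|X=0) = (4/13, 7/13, 2/13, 0) → H(Y|X=0) = 1.41956
  X=1: P(X=1) = 8/21, P(Y|X=1) = (1/4, 1/2, 1/4, 0) → H(Y|X=1) = 1.50000
H(Y|X) = (13/21)·1.41956 + (8/21)·1.50000 = 1.4502 bits

H(X,Y) = -Σ_{x,y} P(x,y) log₂ P(x,y). Per-cell terms -P(x,y)·log₂P(x,y):
  X=0: 0.45568, 0.52832, 0.32308, 0.00000
  X=1: 0.32308, 0.45568, 0.32308, 0.00000
  (cells with P = 0 contribute 0)
Sum of the 8 terms: H(X,Y) = 2.4089 bits

Chain rule check:
  H(X) + H(Y|X) = 0.9587 + 1.4502 = 2.4089 bits
  H(X,Y) = 2.4089 bits
✓ Chain rule verified.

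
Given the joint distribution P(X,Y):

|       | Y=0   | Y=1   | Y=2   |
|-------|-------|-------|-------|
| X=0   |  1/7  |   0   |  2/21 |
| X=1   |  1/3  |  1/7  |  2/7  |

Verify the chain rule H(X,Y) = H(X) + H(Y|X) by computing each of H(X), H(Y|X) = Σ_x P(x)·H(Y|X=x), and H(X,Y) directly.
H(X) = 0.7919 bits, H(Y|X) = 1.3780 bits, H(X,Y) = 2.1699 bits

Marginal of X (row sums):
  P(X=0) = 1/7 + 0 + 2/21 = 5/21
  P(X=1) = 1/3 + 1/7 + 2/7 = 16/21
H(X) = -[(5/21)·log₂(5/21) + (16/21)·log₂(16/21)]
  = 0.49295 + 0.29891 = 0.7919 bits

H(Y|X) = Σ_x P(x)·H(Y|X=x):
  X=0: P(X=0) = 5/21, P(Y|X=0) = (3/5, 0, 2/5) → H(Y|X=0) = 0.97095
  X=1: P(X=1) = 16/21, P(Y|X=1) = (7/16, 3/16, 3/8) → H(Y|X=1) = 1.50524
H(Y|X) = (5/21)·0.97095 + (16/21)·1.50524 = 1.3780 bits

H(X,Y) = -Σ_{x,y} P(x,y) log₂ P(x,y). Per-cell terms -P(x,y)·log₂P(x,y):
  X=0: 0.40105, 0.00000, 0.32308
  X=1: 0.52832, 0.40105, 0.51639
  (cells with P = 0 contribute 0)
Sum of the 6 terms: H(X,Y) = 2.1699 bits

Chain rule check:
  H(X) + H(Y|X) = 0.7919 + 1.3780 = 2.1699 bits
  H(X,Y) = 2.1699 bits
✓ Chain rule verified.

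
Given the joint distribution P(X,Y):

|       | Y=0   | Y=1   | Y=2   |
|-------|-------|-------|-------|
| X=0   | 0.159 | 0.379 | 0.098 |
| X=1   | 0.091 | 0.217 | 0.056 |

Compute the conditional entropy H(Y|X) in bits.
1.3606 bits

H(Y|X) = H(X,Y) - H(X)

H(X,Y) = -Σ_{x,y} P(x,y) log₂ P(x,y). Per-cell terms -P(x,y)·log₂P(x,y):
  X=0: 0.42181, 0.53050, 0.32841
  X=1: 0.31468, 0.47832, 0.23287
Sum of the 6 terms: H(X,Y) = 2.3066 bits

Marginal of X (row sums):
  P(X=0) = 0.159 + 0.379 + 0.098 = 0.636
  P(X=1) = 0.091 + 0.217 + 0.056 = 0.364
H(X) = -[0.636·log₂(0.636) + 0.364·log₂(0.364)]
  = 0.41525 + 0.53071 = 0.9460 bits

H(Y|X) = H(X,Y) - H(X) = 2.3066 - 0.9460 = 1.3606 bits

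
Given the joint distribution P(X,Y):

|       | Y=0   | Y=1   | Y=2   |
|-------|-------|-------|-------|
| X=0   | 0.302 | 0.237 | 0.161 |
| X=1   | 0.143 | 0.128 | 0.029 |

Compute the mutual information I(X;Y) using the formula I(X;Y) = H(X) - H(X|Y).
0.0199 bits

I(X;Y) = H(X) - H(X|Y)

Marginal of X (row sums):
  P(X=0) = 0.302 + 0.237 + 0.161 = 0.700
  P(X=1) = 0.143 + 0.128 + 0.029 = 0.300
H(X) = -[0.700·log₂(0.700) + 0.300·log₂(0.300)]
  = 0.36020 + 0.52109 = 0.88129 bits

Marginal of Y (column sums):
  P(Y=0) = 0.302 + 0.143 = 0.445
  P(Y=1) = 0.237 + 0.128 = 0.365
  P(Y=2) = 0.161 + 0.029 = 0.190
H(X|Y) = Σ_y P(y)·H(X|Y=y):
  Y=0: P(Y=0) = 0.445, P(X|Y=0) = (302/445, 143/445) → H(X|Y=0) = 0.90584
  Y=1: P(Y=1) = 0.365, P(X|Y=1) = (237/365, 128/365) → H(X|Y=1) = 0.93468
  Y=2: P(Y=2) = 0.190, P(X|Y=2) = (161/190, 29/190) → H(X|Y=2) = 0.61639
H(X|Y) = 0.445·0.90584 + 0.365·0.93468 + 0.190·0.61639 = 0.86137 bits

I(X;Y) = H(X) - H(X|Y) = 0.88129 - 0.86137 = 0.0199 bits

Cross-check via I(X;Y) = H(X) + H(Y) - H(X,Y): computing H(Y) from the column sums and H(X,Y) from the 6 cells in the same way gives H(Y) = 1.50576 bits and H(X,Y) = 2.36713 bits, so
I(X;Y) = 0.88129 + 1.50576 - 2.36713 = 0.0199 bits ✓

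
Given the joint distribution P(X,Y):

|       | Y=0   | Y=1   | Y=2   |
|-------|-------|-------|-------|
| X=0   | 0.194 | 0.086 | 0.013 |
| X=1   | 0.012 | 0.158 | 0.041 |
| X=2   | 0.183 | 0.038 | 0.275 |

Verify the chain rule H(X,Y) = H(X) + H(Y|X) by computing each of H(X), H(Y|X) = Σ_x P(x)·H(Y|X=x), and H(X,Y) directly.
H(X) = 1.4943 bits, H(Y|X) = 1.1765 bits, H(X,Y) = 2.6708 bits

Marginal of X (row sums):
  P(X=0) = 0.194 + 0.086 + 0.013 = 0.293
  P(X=1) = 0.012 + 0.158 + 0.041 = 0.211
  P(X=2) = 0.183 + 0.038 + 0.275 = 0.496
H(X) = -[0.293·log₂(0.293) + 0.211·log₂(0.211) + 0.496·log₂(0.496)]
  = 0.51891 + 0.47363 + 0.50175 = 1.4943 bits

H(Y|X) = Σ_x P(x)·H(Y|X=x):
  X=0: P(X=0) = 0.293, P(Y|X=0) = (194/293, 86/293, 13/293) → H(Y|X=0) = 1.11234
  X=1: P(X=1) = 0.211, P(Y|X=1) = (12/211, 158/211, 41/211) → H(Y|X=1) = 1.00699
  X=2: P(X=2) = 0.496, P(Y|X=2) = (183/496, 19/248, 275/496) → H(Y|X=2) = 1.28646
H(Y|X) = 0.293·1.11234 + 0.211·1.00699 + 0.496·1.28646 = 1.1765 bits

H(X,Y) = -Σ_{x,y} P(x,y) log₂ P(x,y). Per-cell terms -P(x,y)·log₂P(x,y):
  X=0: 0.45898, 0.30440, 0.08145
  X=1: 0.07657, 0.42060, 0.18894
  X=2: 0.44837, 0.17928, 0.51219
Sum of the 9 terms: H(X,Y) = 2.6708 bits

Chain rule check:
  H(X) + H(Y|X) = 1.4943 + 1.1765 = 2.6708 bits
  H(X,Y) = 2.6708 bits
✓ Chain rule verified.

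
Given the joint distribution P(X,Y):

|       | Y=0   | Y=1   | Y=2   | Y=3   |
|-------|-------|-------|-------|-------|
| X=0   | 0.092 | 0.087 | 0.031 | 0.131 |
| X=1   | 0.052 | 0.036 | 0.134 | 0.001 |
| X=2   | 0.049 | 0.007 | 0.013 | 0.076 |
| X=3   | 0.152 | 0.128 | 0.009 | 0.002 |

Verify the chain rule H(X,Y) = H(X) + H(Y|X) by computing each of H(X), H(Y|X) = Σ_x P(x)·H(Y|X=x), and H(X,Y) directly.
H(X) = 1.9343 bits, H(Y|X) = 1.5205 bits, H(X,Y) = 3.4548 bits

Marginal of X (row sums):
  P(X=0) = 0.092 + 0.087 + 0.031 + 0.131 = 0.341
  P(X=1) = 0.052 + 0.036 + 0.134 + 0.001 = 0.223
  P(X=2) = 0.049 + 0.007 + 0.013 + 0.076 = 0.145
  P(X=3) = 0.152 + 0.128 + 0.009 + 0.002 = 0.291
H(X) = -[0.341·log₂(0.341) + 0.223·log₂(0.223) + 0.145·log₂(0.145) + 0.291·log₂(0.291)]
  = 0.529285 + 0.482769 + 0.403952 + 0.518245 = 1.9343 bits

H(Y|X) = Σ_x P(x)·H(Y|X=x):
  X=0: P(X=0) = 0.341, P(Y|X=0) = (92/341, 87/341, 1/11, 131/341) → H(Y|X=0) = 1.857434
  X=1: P(X=1) = 0.223, P(Y|X=1) = (52/223, 36/223, 134/223, 1/223) → H(Y|X=1) = 1.391052
  X=2: P(X=2) = 0.145, P(Y|X=2) = (49/145, 7/145, 13/145, 76/145) → H(Y|X=2) = 1.540458
  X=3: P(X=3) = 0.291, P(Y|X=3) = (152/291, 128/291, 3/97, 2/291) → H(Y|X=3) = 1.215067
H(Y|X) = 0.341·1.857434 + 0.223·1.391052 + 0.145·1.540458 + 0.291·1.215067 = 1.5205 bits

H(X,Y) = -Σ_{x,y} P(x,y) log₂ P(x,y). Per-cell terms -P(x,y)·log₂P(x,y):
  X=0: 0.316684, 0.306487, 0.155359, 0.384139
  X=1: 0.221798, 0.172651, 0.388559, 0.009966
  X=2: 0.213203, 0.050109, 0.081449, 0.282557
  X=3: 0.413114, 0.379620, 0.061163, 0.017932
Sum of the 16 terms: H(X,Y) = 3.4548 bits

Chain rule check:
  H(X) + H(Y|X) = 1.9343 + 1.5205 = 3.4548 bits
  H(X,Y) = 3.4548 bits
✓ Chain rule verified.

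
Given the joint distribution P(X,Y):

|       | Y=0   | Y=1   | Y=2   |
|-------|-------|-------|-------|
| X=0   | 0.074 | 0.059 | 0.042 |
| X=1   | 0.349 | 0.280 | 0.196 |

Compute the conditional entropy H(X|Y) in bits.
0.6690 bits

H(X|Y) = H(X,Y) - H(Y)

H(X,Y) = -Σ_{x,y} P(x,y) log₂ P(x,y). Per-cell terms -P(x,y)·log₂P(x,y):
  X=0: 0.27797, 0.24091, 0.19209
  X=1: 0.53003, 0.51422, 0.46081
Sum of the 6 terms: H(X,Y) = 2.2160 bits

Marginal of Y (column sums):
  P(Y=0) = 0.074 + 0.349 = 0.423
  P(Y=1) = 0.059 + 0.280 = 0.339
  P(Y=2) = 0.042 + 0.196 = 0.238
H(Y) = -[0.423·log₂(0.423) + 0.339·log₂(0.339) + 0.238·log₂(0.238)]
  = 0.52506 + 0.52906 + 0.49289 = 1.5470 bits

H(X|Y) = H(X,Y) - H(Y) = 2.2160 - 1.5470 = 0.6690 bits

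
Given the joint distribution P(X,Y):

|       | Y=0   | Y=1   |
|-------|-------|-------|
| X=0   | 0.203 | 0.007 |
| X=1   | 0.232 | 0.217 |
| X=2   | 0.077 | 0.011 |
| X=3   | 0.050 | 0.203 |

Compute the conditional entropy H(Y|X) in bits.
0.7222 bits

H(Y|X) = H(X,Y) - H(X)

H(X,Y) = -Σ_{x,y} P(x,y) log₂ P(x,y). Per-cell terms -P(x,y)·log₂P(x,y):
  X=0: 0.4670, 0.0501
  X=1: 0.4890, 0.4783
  X=2: 0.2848, 0.0716
  X=3: 0.2161, 0.4670
Sum of the 8 terms: H(X,Y) = 2.5239 bits

Marginal of X (row sums):
  P(X=0) = 0.203 + 0.007 = 0.210
  P(X=1) = 0.232 + 0.217 = 0.449
  P(X=2) = 0.077 + 0.011 = 0.088
  P(X=3) = 0.050 + 0.203 = 0.253
H(X) = -[0.210·log₂(0.210) + 0.449·log₂(0.449) + 0.088·log₂(0.088) + 0.253·log₂(0.253)]
  = 0.4728 + 0.5187 + 0.3086 + 0.5016 = 1.8017 bits

H(Y|X) = H(X,Y) - H(X) = 2.5239 - 1.8017 = 0.7222 bits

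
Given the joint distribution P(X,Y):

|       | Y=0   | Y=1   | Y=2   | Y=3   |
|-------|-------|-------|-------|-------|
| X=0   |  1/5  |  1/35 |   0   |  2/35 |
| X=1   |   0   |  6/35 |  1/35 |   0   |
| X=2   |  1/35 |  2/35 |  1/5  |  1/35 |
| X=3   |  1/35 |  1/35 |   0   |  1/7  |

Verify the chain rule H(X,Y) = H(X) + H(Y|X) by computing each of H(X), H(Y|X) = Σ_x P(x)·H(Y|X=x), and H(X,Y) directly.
H(X) = 1.9700 bits, H(Y|X) = 1.1472 bits, H(X,Y) = 3.1172 bits

Marginal of X (row sums):
  P(X=0) = 1/5 + 1/35 + 0 + 2/35 = 2/7
  P(X=1) = 0 + 6/35 + 1/35 + 0 = 1/5
  P(X=2) = 1/35 + 2/35 + 1/5 + 1/35 = 11/35
  P(X=3) = 1/35 + 1/35 + 0 + 1/7 = 1/5
H(X) = -[(2/7)·log₂(2/7) + (1/5)·log₂(1/5) + (11/35)·log₂(11/35) + (1/5)·log₂(1/5)]
  = 0.51639 + 0.46439 + 0.52481 + 0.46439 = 1.9700 bits

H(Y|X) = Σ_x P(x)·H(Y|X=x):
  X=0: P(X=0) = 2/7, P(Y|X=0) = (7/10, 1/10, 0, 1/5) → H(Y|X=0) = 1.15678
  X=1: P(X=1) = 1/5, P(Y|X=1) = (0, 6/7, 1/7, 0) → H(Y|X=1) = 0.59167
  X=2: P(X=2) = 11/35, P(Y|X=2) = (1/11, 2/11, 7/11, 1/11) → H(Y|X=2) = 1.49111
  X=3: P(X=3) = 1/5, P(Y|X=3) = (1/7, 1/7, 0, 5/7) → H(Y|X=3) = 1.14883
H(Y|X) = (2/7)·1.15678 + (1/5)·0.59167 + (11/35)·1.49111 + (1/5)·1.14883 = 1.1472 bits

H(X,Y) = -Σ_{x,y} P(x,y) log₂ P(x,y). Per-cell terms -P(x,y)·log₂P(x,y):
  X=0: 0.46439, 0.14655, 0.00000, 0.23596
  X=1: 0.00000, 0.43617, 0.14655, 0.00000
  X=2: 0.14655, 0.23596, 0.46439, 0.14655
  X=3: 0.14655, 0.14655, 0.00000, 0.40105
  (cells with P = 0 contribute 0)
Sum of the 16 terms: H(X,Y) = 3.1172 bits

Chain rule check:
  H(X) + H(Y|X) = 1.9700 + 1.1472 = 3.1172 bits
  H(X,Y) = 3.1172 bits
✓ Chain rule verified.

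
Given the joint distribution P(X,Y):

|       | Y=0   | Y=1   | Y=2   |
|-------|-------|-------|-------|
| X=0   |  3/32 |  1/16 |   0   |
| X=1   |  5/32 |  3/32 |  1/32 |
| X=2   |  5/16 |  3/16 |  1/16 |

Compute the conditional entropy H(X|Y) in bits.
1.3756 bits

H(X|Y) = H(X,Y) - H(Y)

H(X,Y) = -Σ_{x,y} P(x,y) log₂ P(x,y). Per-cell terms -P(x,y)·log₂P(x,y):
  X=0: 0.32016, 0.25000, 0.00000
  X=1: 0.41845, 0.32016, 0.15625
  X=2: 0.52440, 0.45282, 0.25000
  (cells with P = 0 contribute 0)
Sum of the 9 terms: H(X,Y) = 2.69224 bits

Marginal of Y (column sums):
  P(Y=0) = 3/32 + 5/32 + 5/16 = 9/16
  P(Y=1) = 1/16 + 3/32 + 3/16 = 11/32
  P(Y=2) = 0 + 1/32 + 1/16 = 3/32
H(Y) = -[(9/16)·log₂(9/16) + (11/32)·log₂(11/32) + (3/32)·log₂(3/32)]
  = 0.46692 + 0.52957 + 0.32016 = 1.31665 bits

H(X|Y) = H(X,Y) - H(Y) = 2.69224 - 1.31665 = 1.3756 bits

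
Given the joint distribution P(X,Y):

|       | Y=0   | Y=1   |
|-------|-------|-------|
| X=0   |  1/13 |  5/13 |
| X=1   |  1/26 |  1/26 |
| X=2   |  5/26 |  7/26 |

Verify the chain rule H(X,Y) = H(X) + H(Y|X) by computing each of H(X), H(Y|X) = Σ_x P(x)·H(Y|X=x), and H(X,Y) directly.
H(X) = 1.3143 bits, H(Y|X) = 0.8292 bits, H(X,Y) = 2.1435 bits

Marginal of X (row sums):
  P(X=0) = 1/13 + 5/13 = 6/13
  P(X=1) = 1/26 + 1/26 = 1/13
  P(X=2) = 5/26 + 7/26 = 6/13
H(X) = -[(6/13)·log₂(6/13) + (1/13)·log₂(1/13) + (6/13)·log₂(6/13)]
  = 0.51484 + 0.28465 + 0.51484 = 1.3143 bits

H(Y|X) = Σ_x P(x)·H(Y|X=x):
  X=0: P(X=0) = 6/13, P(Y|X=0) = (1/6, 5/6) → H(Y|X=0) = 0.65002
  X=1: P(X=1) = 1/13, P(Y|X=1) = (1/2, 1/2) → H(Y|X=1) = 1.00000
  X=2: P(X=2) = 6/13, P(Y|X=2) = (5/12, 7/12) → H(Y|X=2) = 0.97987
H(Y|X) = (6/13)·0.65002 + (1/13)·1.00000 + (6/13)·0.97987 = 0.8292 bits

H(X,Y) = -Σ_{x,y} P(x,y) log₂ P(x,y). Per-cell terms -P(x,y)·log₂P(x,y):
  X=0: 0.28465, 0.53020
  X=1: 0.18079, 0.18079
  X=2: 0.45741, 0.50968
Sum of the 6 terms: H(X,Y) = 2.1435 bits

Chain rule check:
  H(X) + H(Y|X) = 1.3143 + 0.8292 = 2.1435 bits
  H(X,Y) = 2.1435 bits
✓ Chain rule verified.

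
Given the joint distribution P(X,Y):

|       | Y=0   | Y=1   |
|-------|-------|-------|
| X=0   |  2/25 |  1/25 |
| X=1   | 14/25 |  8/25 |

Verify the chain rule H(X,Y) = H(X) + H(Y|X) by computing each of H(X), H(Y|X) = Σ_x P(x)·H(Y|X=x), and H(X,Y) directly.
H(X) = 0.5294 bits, H(Y|X) = 0.9424 bits, H(X,Y) = 1.4717 bits

Marginal of X (row sums):
  P(X=0) = 2/25 + 1/25 = 3/25
  P(X=1) = 14/25 + 8/25 = 22/25
H(X) = -[(3/25)·log₂(3/25) + (22/25)·log₂(22/25)]
  = 0.3671 + 0.1623 = 0.5294 bits

H(Y|X) = Σ_x P(x)·H(Y|X=x):
  X=0: P(X=0) = 3/25, P(Y|X=0) = (2/3, 1/3) → H(Y|X=0) = 0.9183
  X=1: P(X=1) = 22/25, P(Y|X=1) = (7/11, 4/11) → H(Y|X=1) = 0.9457
H(Y|X) = (3/25)·0.9183 + (22/25)·0.9457 = 0.9424 bits

H(X,Y) = -Σ_{x,y} P(x,y) log₂ P(x,y). Per-cell terms -P(x,y)·log₂P(x,y):
  X=0: 0.2915, 0.1858
  X=1: 0.4684, 0.5260
Sum of the 4 terms: H(X,Y) = 1.4717 bits

Chain rule check:
  H(X) + H(Y|X) = 0.5294 + 0.9424 = 1.4718 bits
  H(X,Y) = 1.4717 bits
✓ Chain rule verified (Δ = 0.0001 is 4-dp rounding noise: each of the three values was rounded independently).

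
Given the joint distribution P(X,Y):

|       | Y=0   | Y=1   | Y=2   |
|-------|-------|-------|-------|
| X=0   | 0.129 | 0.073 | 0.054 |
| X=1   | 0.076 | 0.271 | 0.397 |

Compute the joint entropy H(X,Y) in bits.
2.2063 bits

H(X,Y) = -Σ_{x,y} P(x,y) log₂ P(x,y). Per-cell terms -P(x,y)·log₂P(x,y):
  X=0: 0.3811, 0.2756, 0.2274
  X=1: 0.2826, 0.5105, 0.5291
Sum of the 6 terms: H(X,Y) = 2.2063 bits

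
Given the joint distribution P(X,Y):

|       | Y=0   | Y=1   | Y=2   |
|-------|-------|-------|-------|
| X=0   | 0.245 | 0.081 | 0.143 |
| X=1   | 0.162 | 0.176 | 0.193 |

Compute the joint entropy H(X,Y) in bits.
2.5167 bits

H(X,Y) = -Σ_{x,y} P(x,y) log₂ P(x,y). Per-cell terms -P(x,y)·log₂P(x,y):
  X=0: 0.49714, 0.29370, 0.40125
  X=1: 0.42540, 0.44112, 0.45805
Sum of the 6 terms: H(X,Y) = 2.5167 bits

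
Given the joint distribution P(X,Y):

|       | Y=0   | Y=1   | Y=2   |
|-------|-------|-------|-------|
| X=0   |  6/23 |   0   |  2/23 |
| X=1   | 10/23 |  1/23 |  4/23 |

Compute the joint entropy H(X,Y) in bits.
1.9701 bits

H(X,Y) = -Σ_{x,y} P(x,y) log₂ P(x,y). Per-cell terms -P(x,y)·log₂P(x,y):
  X=0: 0.5057, 0.0000, 0.3064
  X=1: 0.5224, 0.1967, 0.4389
  (cells with P = 0 contribute 0)
Sum of the 6 terms: H(X,Y) = 1.9701 bits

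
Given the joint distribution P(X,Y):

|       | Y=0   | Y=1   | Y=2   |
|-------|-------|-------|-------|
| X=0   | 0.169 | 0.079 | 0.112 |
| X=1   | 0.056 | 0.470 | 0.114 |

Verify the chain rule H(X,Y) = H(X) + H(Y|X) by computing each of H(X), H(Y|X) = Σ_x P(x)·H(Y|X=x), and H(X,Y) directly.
H(X) = 0.9427 bits, H(Y|X) = 1.2358 bits, H(X,Y) = 2.1785 bits

Marginal of X (row sums):
  P(X=0) = 0.169 + 0.079 + 0.112 = 0.360
  P(X=1) = 0.056 + 0.470 + 0.114 = 0.640
H(X) = -[0.360·log₂(0.360) + 0.640·log₂(0.640)]
  = 0.5306 + 0.4121 = 0.9427 bits

H(Y|X) = Σ_x P(x)·H(Y|X=x):
  X=0: P(X=0) = 0.360, P(Y|X=0) = (169/360, 79/360, 14/45) → H(Y|X=0) = 1.5164
  X=1: P(X=1) = 0.640, P(Y|X=1) = (7/80, 47/64, 57/320) → H(Y|X=1) = 1.0780
H(Y|X) = 0.360·1.5164 + 0.640·1.0780 = 1.2358 bits

H(X,Y) = -Σ_{x,y} P(x,y) log₂ P(x,y). Per-cell terms -P(x,y)·log₂P(x,y):
  X=0: 0.4335, 0.2893, 0.3537
  X=1: 0.2329, 0.5120, 0.3571
Sum of the 6 terms: H(X,Y) = 2.1785 bits

Chain rule check:
  H(X) + H(Y|X) = 0.9427 + 1.2358 = 2.1785 bits
  H(X,Y) = 2.1785 bits
✓ Chain rule verified.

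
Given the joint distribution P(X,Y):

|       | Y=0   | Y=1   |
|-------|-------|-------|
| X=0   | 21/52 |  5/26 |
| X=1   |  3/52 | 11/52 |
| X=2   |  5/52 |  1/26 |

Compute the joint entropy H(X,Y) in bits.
2.2028 bits

H(X,Y) = -Σ_{x,y} P(x,y) log₂ P(x,y). Per-cell terms -P(x,y)·log₂P(x,y):
  X=0: 0.52828, 0.45741
  X=1: 0.23743, 0.47406
  X=2: 0.32486, 0.18079
Sum of the 6 terms: H(X,Y) = 2.2028 bits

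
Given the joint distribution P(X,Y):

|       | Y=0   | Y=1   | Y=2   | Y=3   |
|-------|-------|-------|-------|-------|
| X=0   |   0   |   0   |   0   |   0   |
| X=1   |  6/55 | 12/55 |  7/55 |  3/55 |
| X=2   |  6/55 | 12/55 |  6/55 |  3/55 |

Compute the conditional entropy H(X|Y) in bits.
0.9990 bits

H(X|Y) = H(X,Y) - H(Y)

H(X,Y) = -Σ_{x,y} P(x,y) log₂ P(x,y). Per-cell terms -P(x,y)·log₂P(x,y):
  X=0: 0.00000, 0.00000, 0.00000, 0.00000
  X=1: 0.34870, 0.47921, 0.37851, 0.22889
  X=2: 0.34870, 0.47921, 0.34870, 0.22889
  (cells with P = 0 contribute 0)
Sum of the 12 terms: H(X,Y) = 2.8408 bits

Marginal of Y (column sums):
  P(Y=0) = 0 + 6/55 + 6/55 = 12/55
  P(Y=1) = 0 + 12/55 + 12/55 = 24/55
  P(Y=2) = 0 + 7/55 + 6/55 = 13/55
  P(Y=3) = 0 + 3/55 + 3/55 = 6/55
H(Y) = -[(12/55)·log₂(12/55) + (24/55)·log₂(24/55) + (13/55)·log₂(13/55) + (6/55)·log₂(6/55)]
  = 0.47921 + 0.52206 + 0.49185 + 0.34870 = 1.8418 bits

H(X|Y) = H(X,Y) - H(Y) = 2.8408 - 1.8418 = 0.9990 bits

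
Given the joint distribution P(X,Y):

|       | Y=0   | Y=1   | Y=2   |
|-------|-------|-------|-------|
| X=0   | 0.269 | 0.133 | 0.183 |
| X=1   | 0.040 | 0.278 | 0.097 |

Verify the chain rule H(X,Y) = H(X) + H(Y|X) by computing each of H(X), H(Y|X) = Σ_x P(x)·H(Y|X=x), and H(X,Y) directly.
H(X) = 0.9791 bits, H(Y|X) = 1.3916 bits, H(X,Y) = 2.3707 bits

Marginal of X (row sums):
  P(X=0) = 0.269 + 0.133 + 0.183 = 0.585
  P(X=1) = 0.040 + 0.278 + 0.097 = 0.415
H(X) = -[0.585·log₂(0.585) + 0.415·log₂(0.415)]
  = 0.452493 + 0.526559 = 0.9791 bits

H(Y|X) = Σ_x P(x)·H(Y|X=x):
  X=0: P(X=0) = 0.585, P(Y|X=0) = (269/585, 133/585, 61/195) → H(Y|X=0) = 1.525713
  X=1: P(X=1) = 0.415, P(Y|X=1) = (8/83, 278/415, 97/415) → H(Y|X=1) = 1.202668
H(Y|X) = 0.585·1.525713 + 0.415·1.202668 = 1.3916 bits

H(X,Y) = -Σ_{x,y} P(x,y) log₂ P(x,y). Per-cell terms -P(x,y)·log₂P(x,y):
  X=0: 0.509573, 0.387097, 0.448365
  X=1: 0.185754, 0.513422, 0.326490
Sum of the 6 terms: H(X,Y) = 2.3707 bits

Chain rule check:
  H(X) + H(Y|X) = 0.9791 + 1.3916 = 2.3707 bits
  H(X,Y) = 2.3707 bits
✓ Chain rule verified.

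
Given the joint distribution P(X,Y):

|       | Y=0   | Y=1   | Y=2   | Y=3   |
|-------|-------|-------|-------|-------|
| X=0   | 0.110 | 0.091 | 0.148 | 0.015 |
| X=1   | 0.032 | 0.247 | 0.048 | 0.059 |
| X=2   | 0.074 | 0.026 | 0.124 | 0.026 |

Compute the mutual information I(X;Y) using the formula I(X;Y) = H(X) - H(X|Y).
0.2299 bits

I(X;Y) = H(X) - H(X|Y)

Marginal of X (row sums):
  P(X=0) = 0.110 + 0.091 + 0.148 + 0.015 = 0.364
  P(X=1) = 0.032 + 0.247 + 0.048 + 0.059 = 0.386
  P(X=2) = 0.074 + 0.026 + 0.124 + 0.026 = 0.250
H(X) = -[0.364·log₂(0.364) + 0.386·log₂(0.386) + 0.250·log₂(0.250)]
  = 0.5307 + 0.5301 + 0.5000 = 1.5608 bits

Marginal of Y (column sums):
  P(Y=0) = 0.110 + 0.032 + 0.074 = 0.216
  P(Y=1) = 0.091 + 0.247 + 0.026 = 0.364
  P(Y=2) = 0.148 + 0.048 + 0.124 = 0.320
  P(Y=3) = 0.015 + 0.059 + 0.026 = 0.100
H(X|Y) = Σ_y P(y)·H(X|Y=y):
  Y=0: P(Y=0) = 0.216, P(X|Y=0) = (55/108, 4/27, 37/108) → H(X|Y=0) = 1.4334
  Y=1: P(Y=1) = 0.364, P(X|Y=1) = (1/4, 19/28, 1/14) → H(X|Y=1) = 1.1516
  Y=2: P(Y=2) = 0.320, P(X|Y=2) = (37/80, 3/20, 31/80) → H(X|Y=2) = 1.4551
  Y=3: P(Y=3) = 0.100, P(X|Y=3) = (3/20, 59/100, 13/50) → H(X|Y=3) = 1.3649
H(X|Y) = 0.216·1.4334 + 0.364·1.1516 + 0.320·1.4551 + 0.100·1.3649 = 1.3309 bits

I(X;Y) = H(X) - H(X|Y) = 1.5608 - 1.3309 = 0.2299 bits

Cross-check via I(X;Y) = H(X) + H(Y) - H(X,Y): computing H(Y) from the column sums and H(X,Y) from the 12 cells in the same way gives H(Y) = 1.8665 bits and H(X,Y) = 3.1974 bits, so
I(X;Y) = 1.5608 + 1.8665 - 3.1974 = 0.2299 bits ✓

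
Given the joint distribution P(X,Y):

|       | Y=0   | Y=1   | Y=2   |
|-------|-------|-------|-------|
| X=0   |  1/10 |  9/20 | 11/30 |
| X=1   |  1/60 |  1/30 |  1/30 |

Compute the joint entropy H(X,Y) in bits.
1.8069 bits

H(X,Y) = -Σ_{x,y} P(x,y) log₂ P(x,y). Per-cell terms -P(x,y)·log₂P(x,y):
  X=0: 0.3322, 0.5184, 0.5307
  X=1: 0.0984, 0.1636, 0.1636
Sum of the 6 terms: H(X,Y) = 1.8069 bits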